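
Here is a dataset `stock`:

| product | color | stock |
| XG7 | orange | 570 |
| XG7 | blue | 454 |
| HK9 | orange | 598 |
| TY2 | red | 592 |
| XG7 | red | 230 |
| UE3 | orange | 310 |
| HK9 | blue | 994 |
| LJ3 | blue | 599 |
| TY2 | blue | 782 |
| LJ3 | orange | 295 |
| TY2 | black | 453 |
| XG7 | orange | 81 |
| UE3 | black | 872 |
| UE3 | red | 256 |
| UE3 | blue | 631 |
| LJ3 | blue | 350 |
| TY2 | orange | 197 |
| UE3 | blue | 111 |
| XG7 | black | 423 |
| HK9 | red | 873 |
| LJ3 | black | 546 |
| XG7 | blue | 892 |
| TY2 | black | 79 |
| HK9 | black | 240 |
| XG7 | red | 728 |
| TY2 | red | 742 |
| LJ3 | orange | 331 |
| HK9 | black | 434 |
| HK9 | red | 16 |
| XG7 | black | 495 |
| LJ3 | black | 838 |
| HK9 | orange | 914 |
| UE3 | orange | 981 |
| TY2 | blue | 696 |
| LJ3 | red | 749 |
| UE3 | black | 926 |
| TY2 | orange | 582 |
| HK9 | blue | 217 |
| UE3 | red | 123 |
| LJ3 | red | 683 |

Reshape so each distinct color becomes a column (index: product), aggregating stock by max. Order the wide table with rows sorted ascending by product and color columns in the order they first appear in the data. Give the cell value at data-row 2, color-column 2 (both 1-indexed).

599

With rows sorted ascending by product, row 2 is product=LJ3. color columns in first-appearance order: orange, blue, red, black; column 2 is blue.
Long rows with product=LJ3, color=blue: max(599, 350) = 599.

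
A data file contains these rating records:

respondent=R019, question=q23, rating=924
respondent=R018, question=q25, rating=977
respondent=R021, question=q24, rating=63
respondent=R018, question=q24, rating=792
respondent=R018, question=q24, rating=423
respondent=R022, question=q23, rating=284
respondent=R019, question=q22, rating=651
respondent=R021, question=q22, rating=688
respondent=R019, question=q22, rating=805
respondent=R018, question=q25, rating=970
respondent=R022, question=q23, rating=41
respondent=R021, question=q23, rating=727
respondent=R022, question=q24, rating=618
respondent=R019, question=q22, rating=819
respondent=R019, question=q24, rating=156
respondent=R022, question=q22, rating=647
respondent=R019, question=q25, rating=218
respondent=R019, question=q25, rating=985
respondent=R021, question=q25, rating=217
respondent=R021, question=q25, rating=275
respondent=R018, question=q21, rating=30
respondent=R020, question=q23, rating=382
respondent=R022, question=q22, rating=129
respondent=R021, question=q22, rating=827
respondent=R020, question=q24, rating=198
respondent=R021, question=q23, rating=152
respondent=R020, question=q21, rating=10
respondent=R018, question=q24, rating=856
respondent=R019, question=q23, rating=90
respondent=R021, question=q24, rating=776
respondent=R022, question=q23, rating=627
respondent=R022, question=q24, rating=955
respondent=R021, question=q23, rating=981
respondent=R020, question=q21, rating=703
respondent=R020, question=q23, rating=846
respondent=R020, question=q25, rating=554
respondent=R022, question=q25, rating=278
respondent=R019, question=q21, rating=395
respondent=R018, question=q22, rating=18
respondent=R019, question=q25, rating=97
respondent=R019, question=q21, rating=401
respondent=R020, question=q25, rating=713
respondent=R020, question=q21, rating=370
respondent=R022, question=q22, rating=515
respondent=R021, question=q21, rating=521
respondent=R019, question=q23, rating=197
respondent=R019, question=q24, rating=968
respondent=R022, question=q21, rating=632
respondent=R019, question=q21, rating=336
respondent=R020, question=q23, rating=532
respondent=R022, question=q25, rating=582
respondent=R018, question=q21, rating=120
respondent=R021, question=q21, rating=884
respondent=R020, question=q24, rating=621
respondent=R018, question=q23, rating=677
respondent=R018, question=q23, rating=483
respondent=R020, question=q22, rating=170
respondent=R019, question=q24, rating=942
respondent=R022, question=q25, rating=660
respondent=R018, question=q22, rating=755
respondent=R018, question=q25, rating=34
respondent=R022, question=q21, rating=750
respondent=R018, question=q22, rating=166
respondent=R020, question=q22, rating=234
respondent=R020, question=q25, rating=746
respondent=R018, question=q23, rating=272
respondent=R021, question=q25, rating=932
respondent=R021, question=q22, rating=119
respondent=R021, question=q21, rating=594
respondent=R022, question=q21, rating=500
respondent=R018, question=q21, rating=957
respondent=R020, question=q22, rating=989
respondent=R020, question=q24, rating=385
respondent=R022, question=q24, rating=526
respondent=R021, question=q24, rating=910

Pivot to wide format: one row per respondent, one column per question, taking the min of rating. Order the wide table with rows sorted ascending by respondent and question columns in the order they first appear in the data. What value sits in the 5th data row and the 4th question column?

With rows sorted ascending by respondent, row 5 is respondent=R022. question columns in first-appearance order: q23, q25, q24, q22, q21; column 4 is q22.
Long rows with respondent=R022, question=q22: min(647, 129, 515) = 129.

129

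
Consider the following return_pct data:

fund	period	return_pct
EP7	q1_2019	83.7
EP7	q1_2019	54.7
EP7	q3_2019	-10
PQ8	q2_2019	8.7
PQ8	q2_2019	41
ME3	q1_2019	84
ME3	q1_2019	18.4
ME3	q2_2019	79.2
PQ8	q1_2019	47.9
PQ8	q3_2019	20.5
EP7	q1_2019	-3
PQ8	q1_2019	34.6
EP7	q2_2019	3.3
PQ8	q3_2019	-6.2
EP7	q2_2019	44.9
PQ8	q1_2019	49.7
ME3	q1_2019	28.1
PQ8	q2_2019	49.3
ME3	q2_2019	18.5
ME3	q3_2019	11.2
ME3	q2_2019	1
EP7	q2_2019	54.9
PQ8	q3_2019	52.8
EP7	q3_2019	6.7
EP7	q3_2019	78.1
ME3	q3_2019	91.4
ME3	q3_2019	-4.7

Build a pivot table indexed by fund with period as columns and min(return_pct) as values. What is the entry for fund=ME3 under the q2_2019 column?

Rows with fund=ME3 and period=q2_2019: return_pct values are 79.2, 18.5, 1.
min(79.2, 18.5, 1) = 1.

1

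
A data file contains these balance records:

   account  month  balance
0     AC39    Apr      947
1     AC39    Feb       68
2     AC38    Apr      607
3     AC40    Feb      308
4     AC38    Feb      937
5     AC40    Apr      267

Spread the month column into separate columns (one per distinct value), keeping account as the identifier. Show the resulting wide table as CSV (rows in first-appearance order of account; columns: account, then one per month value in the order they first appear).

Columns: account plus the 2 distinct month values (Apr, Feb).
For example, row AC39 column Apr takes balance=947 from the long row (AC39, Apr).

account,Apr,Feb
AC39,947,68
AC38,607,937
AC40,267,308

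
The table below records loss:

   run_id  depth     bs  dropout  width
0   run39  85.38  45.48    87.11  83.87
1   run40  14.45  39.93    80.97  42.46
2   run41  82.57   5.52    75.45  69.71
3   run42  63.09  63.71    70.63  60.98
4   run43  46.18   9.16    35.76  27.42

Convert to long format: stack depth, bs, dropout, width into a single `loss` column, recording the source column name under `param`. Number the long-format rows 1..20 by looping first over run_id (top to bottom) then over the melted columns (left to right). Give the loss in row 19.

35.76

20 rows total (5 × 4). Row 19: index ⌊(19-1)/4⌋ = 4 into run_id → run43; (19-1) mod 4 = 2 into the melted columns → dropout.
So row 19 is (run43, dropout, 35.76); loss = 35.76.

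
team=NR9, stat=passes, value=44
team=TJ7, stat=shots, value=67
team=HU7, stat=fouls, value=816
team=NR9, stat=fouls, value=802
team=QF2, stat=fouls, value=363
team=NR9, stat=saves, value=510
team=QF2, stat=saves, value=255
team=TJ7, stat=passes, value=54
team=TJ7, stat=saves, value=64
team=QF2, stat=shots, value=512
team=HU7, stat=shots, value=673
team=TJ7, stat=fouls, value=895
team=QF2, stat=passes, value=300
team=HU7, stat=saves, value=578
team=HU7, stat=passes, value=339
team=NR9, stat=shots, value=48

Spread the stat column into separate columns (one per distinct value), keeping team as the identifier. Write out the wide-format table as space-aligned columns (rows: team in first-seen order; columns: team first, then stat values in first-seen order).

Columns: team plus the 4 distinct stat values (passes, shots, fouls, saves).
For example, row NR9 column passes takes value=44 from the long row (NR9, passes).

team  passes  shots  fouls  saves
NR9   44      48     802    510  
TJ7   54      67     895    64   
HU7   339     673    816    578  
QF2   300     512    363    255  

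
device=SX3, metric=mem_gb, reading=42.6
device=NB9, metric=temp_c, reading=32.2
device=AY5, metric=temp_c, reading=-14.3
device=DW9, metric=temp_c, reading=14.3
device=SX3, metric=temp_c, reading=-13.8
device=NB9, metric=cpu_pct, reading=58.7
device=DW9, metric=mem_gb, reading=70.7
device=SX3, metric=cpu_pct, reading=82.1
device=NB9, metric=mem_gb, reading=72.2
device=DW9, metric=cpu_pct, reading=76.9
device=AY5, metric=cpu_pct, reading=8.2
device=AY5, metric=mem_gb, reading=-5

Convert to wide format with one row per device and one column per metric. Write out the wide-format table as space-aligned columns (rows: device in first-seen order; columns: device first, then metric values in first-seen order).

Columns: device plus the 3 distinct metric values (mem_gb, temp_c, cpu_pct).
For example, row SX3 column mem_gb takes reading=42.6 from the long row (SX3, mem_gb).

device  mem_gb  temp_c  cpu_pct
SX3     42.6    -13.8   82.1   
NB9     72.2    32.2    58.7   
AY5     -5      -14.3   8.2    
DW9     70.7    14.3    76.9   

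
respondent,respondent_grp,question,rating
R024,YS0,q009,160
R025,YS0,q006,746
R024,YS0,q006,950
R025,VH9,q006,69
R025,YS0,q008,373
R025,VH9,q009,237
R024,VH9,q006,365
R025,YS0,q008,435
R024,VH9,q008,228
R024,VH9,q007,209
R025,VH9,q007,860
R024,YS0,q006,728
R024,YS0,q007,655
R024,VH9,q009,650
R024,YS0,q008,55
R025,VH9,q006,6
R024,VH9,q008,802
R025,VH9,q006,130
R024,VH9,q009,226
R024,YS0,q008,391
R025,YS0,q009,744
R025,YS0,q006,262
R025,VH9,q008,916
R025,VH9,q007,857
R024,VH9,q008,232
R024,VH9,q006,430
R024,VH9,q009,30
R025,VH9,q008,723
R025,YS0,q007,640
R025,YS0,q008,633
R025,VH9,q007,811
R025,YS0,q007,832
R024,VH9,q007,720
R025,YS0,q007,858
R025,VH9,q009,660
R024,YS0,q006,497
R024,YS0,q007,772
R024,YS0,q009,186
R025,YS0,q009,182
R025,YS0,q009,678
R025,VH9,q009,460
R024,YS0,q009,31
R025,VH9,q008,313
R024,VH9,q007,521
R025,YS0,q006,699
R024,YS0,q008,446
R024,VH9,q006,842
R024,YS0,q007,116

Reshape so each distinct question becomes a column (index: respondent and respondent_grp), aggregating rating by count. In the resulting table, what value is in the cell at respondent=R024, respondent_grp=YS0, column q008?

Rows with respondent=R024, respondent_grp=YS0 and question=q008: rating values are 55, 391, 446.
3 rows match — count = 3.

3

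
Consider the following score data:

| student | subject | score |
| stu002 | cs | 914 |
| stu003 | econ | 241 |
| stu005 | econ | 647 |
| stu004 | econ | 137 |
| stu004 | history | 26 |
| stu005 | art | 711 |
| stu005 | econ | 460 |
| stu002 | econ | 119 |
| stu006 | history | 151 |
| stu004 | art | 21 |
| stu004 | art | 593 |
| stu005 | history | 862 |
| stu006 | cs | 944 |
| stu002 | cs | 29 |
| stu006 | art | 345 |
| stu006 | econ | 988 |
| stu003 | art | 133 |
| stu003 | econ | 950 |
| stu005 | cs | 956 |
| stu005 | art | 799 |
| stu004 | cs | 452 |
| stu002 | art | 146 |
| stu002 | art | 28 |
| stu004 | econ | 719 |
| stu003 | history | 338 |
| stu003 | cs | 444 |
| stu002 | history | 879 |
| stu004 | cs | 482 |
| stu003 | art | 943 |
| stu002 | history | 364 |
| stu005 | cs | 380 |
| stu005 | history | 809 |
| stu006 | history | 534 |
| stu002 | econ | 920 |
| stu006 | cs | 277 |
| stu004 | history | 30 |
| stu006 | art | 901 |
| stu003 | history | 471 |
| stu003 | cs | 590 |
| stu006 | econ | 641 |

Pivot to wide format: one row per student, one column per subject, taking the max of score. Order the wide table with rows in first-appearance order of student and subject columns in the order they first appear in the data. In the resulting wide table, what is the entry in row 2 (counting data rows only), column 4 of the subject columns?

With rows in first-appearance order of student, row 2 is student=stu003. subject columns in first-appearance order: cs, econ, history, art; column 4 is art.
Long rows with student=stu003, subject=art: max(133, 943) = 943.

943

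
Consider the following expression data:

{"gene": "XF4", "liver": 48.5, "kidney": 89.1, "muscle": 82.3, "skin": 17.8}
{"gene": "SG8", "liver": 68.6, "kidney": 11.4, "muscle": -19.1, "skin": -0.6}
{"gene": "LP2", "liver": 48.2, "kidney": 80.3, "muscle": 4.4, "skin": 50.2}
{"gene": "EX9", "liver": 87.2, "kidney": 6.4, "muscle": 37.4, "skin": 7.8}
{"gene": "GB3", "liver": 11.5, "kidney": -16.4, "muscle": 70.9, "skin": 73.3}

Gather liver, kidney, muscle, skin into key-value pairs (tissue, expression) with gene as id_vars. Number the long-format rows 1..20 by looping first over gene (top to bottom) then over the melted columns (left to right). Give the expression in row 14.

6.4

20 rows total (5 × 4). Row 14: index ⌊(14-1)/4⌋ = 3 into gene → EX9; (14-1) mod 4 = 1 into the melted columns → kidney.
So row 14 is (EX9, kidney, 6.4); expression = 6.4.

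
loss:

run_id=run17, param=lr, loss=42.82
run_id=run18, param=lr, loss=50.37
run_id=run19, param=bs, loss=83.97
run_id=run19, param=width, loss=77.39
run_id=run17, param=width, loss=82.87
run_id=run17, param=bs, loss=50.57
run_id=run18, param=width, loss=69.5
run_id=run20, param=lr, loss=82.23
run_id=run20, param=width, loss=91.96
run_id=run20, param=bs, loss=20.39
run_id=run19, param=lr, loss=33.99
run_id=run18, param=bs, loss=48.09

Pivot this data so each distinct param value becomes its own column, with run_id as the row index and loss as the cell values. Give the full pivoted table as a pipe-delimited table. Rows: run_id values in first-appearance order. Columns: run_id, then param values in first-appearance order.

Columns: run_id plus the 3 distinct param values (lr, bs, width).
For example, row run17 column lr takes loss=42.82 from the long row (run17, lr).

| run_id | lr | bs | width |
| run17 | 42.82 | 50.57 | 82.87 |
| run18 | 50.37 | 48.09 | 69.5 |
| run19 | 33.99 | 83.97 | 77.39 |
| run20 | 82.23 | 20.39 | 91.96 |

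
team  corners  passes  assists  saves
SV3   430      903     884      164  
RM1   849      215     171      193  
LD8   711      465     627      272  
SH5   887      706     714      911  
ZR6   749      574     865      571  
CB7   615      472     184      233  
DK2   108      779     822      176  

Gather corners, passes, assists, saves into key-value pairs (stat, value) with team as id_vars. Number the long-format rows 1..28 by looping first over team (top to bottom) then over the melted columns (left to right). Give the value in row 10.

28 rows total (7 × 4). Row 10: index ⌊(10-1)/4⌋ = 2 into team → LD8; (10-1) mod 4 = 1 into the melted columns → passes.
So row 10 is (LD8, passes, 465); value = 465.

465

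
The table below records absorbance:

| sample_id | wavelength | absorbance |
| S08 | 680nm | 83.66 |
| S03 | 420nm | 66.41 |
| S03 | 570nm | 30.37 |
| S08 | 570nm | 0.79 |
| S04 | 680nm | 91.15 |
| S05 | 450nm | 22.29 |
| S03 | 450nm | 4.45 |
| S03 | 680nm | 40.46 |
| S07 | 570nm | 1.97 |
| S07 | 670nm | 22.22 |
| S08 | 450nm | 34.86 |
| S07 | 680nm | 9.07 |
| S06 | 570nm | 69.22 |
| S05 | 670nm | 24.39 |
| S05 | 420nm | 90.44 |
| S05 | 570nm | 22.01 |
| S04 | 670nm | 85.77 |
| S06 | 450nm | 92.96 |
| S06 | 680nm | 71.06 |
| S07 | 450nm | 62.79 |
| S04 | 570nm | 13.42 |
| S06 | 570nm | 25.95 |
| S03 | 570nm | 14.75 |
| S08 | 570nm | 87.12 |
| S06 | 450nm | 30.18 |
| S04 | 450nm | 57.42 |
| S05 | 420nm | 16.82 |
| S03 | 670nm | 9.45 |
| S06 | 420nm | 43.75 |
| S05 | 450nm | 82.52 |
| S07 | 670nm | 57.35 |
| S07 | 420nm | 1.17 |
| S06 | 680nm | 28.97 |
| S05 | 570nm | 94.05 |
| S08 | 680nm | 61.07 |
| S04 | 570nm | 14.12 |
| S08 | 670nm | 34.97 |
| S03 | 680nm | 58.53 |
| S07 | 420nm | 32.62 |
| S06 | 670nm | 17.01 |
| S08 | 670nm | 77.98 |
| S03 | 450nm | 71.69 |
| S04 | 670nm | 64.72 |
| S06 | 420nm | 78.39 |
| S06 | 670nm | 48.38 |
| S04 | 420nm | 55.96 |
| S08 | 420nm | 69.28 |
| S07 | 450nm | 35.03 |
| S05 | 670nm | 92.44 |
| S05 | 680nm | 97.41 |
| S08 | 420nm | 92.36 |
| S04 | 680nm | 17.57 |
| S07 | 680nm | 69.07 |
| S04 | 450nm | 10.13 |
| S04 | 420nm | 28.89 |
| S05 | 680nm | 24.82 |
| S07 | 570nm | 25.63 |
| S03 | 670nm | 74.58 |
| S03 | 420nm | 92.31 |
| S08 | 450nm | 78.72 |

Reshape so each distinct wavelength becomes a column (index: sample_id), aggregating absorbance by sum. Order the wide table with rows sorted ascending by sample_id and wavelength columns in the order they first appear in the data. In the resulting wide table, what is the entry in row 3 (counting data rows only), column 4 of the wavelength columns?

With rows sorted ascending by sample_id, row 3 is sample_id=S05. wavelength columns in first-appearance order: 680nm, 420nm, 570nm, 450nm, 670nm; column 4 is 450nm.
Long rows with sample_id=S05, wavelength=450nm: 22.29 + 82.52 = 104.81.

104.81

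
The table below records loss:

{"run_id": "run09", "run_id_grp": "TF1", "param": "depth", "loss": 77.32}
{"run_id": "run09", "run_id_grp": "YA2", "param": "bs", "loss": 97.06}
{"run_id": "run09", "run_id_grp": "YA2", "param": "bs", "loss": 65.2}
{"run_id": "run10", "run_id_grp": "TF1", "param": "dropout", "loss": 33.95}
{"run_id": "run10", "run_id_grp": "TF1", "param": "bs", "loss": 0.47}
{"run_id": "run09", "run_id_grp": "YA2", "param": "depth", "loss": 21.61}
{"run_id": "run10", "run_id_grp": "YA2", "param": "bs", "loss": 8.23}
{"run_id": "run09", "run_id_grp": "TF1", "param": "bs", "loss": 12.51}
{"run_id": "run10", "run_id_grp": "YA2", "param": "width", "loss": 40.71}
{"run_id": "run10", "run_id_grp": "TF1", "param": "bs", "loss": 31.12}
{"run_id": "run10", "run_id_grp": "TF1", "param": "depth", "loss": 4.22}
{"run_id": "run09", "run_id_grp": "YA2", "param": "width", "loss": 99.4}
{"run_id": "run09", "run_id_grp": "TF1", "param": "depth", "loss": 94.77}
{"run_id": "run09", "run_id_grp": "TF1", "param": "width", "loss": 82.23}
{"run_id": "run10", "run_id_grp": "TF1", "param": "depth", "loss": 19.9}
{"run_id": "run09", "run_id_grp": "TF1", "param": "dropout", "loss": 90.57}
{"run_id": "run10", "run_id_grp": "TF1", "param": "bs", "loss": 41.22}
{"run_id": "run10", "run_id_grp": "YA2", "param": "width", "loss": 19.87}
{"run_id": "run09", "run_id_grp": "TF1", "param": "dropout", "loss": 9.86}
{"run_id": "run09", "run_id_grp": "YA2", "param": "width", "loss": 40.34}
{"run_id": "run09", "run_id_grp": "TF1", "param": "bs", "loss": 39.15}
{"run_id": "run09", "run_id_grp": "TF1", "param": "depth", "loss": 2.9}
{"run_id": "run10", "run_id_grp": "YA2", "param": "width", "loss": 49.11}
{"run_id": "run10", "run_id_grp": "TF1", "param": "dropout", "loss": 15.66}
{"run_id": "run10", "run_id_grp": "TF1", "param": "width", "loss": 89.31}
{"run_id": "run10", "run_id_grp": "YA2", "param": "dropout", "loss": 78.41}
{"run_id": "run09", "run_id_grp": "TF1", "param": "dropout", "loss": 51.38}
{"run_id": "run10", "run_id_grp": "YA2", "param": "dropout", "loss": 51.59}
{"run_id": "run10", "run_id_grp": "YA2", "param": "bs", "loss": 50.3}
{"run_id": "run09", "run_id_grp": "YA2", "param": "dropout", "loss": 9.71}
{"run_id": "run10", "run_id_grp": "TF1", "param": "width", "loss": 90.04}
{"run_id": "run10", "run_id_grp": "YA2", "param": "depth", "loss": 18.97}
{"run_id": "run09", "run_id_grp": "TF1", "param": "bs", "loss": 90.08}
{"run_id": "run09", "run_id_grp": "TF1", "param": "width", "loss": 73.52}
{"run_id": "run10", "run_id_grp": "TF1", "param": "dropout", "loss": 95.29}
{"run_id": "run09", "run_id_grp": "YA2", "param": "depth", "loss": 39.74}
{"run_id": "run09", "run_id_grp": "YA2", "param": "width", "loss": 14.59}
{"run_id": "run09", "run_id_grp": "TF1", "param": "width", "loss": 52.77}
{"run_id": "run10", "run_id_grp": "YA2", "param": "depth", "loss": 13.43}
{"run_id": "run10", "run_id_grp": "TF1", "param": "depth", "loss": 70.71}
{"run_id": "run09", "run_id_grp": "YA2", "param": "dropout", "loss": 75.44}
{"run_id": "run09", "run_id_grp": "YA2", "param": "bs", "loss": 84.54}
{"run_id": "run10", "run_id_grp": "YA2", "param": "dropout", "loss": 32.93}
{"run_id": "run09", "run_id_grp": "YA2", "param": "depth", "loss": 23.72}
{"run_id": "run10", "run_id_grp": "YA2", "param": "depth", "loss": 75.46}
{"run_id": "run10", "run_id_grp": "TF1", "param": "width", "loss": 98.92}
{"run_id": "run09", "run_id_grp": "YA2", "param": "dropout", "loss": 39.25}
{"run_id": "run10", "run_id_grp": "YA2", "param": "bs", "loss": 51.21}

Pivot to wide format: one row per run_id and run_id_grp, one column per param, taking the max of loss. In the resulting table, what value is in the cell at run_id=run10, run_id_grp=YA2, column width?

Rows with run_id=run10, run_id_grp=YA2 and param=width: loss values are 40.71, 19.87, 49.11.
max(40.71, 19.87, 49.11) = 49.11.

49.11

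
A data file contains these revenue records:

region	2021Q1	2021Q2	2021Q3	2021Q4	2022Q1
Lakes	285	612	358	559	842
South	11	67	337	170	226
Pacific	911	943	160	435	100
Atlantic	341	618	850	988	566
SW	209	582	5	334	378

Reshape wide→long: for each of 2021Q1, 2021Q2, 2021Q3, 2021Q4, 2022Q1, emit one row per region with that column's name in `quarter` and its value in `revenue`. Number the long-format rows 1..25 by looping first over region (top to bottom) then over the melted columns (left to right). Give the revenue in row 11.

25 rows total (5 × 5). Row 11: index ⌊(11-1)/5⌋ = 2 into region → Pacific; (11-1) mod 5 = 0 into the melted columns → 2021Q1.
So row 11 is (Pacific, 2021Q1, 911); revenue = 911.

911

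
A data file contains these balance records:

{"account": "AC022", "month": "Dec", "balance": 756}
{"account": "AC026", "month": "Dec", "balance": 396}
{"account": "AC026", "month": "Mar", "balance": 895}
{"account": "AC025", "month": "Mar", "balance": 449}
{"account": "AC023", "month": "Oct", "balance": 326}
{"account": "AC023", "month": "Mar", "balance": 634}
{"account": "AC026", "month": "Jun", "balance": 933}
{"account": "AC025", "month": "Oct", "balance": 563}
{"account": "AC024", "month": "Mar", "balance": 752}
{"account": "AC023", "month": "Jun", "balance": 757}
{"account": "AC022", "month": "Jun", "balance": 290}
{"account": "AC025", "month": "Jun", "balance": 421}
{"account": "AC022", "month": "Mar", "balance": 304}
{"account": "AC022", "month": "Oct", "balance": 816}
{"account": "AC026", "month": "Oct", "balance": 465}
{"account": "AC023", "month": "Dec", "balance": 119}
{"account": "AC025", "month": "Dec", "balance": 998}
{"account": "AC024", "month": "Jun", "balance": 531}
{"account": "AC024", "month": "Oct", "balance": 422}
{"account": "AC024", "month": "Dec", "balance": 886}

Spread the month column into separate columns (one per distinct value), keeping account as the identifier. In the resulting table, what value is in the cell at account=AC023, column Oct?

Wide layout: rows indexed by account, columns are the 4 distinct month values (Dec, Mar, Oct, Jun).
Cell (account=AC023, month=Oct) draws from the long row where account=AC023 and month=Oct, which has balance=326.

326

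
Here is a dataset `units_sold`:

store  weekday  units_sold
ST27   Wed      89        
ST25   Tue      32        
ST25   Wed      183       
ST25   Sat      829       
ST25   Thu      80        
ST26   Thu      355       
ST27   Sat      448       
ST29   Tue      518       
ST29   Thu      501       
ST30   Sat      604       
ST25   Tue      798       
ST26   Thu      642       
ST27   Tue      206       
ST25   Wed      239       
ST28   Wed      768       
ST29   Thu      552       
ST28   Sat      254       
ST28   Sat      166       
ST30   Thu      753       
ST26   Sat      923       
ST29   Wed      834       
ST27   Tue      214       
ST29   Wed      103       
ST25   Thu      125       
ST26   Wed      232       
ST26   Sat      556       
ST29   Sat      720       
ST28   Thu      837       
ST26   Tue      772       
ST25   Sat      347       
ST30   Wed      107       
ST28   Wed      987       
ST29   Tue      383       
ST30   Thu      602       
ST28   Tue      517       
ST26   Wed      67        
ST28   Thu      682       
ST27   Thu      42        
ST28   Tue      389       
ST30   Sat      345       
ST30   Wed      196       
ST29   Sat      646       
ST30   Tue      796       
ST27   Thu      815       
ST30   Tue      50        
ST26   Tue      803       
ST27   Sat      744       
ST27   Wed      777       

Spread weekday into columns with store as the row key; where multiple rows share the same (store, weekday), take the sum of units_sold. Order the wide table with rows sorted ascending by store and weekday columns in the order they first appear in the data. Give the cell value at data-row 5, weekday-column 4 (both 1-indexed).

With rows sorted ascending by store, row 5 is store=ST29. weekday columns in first-appearance order: Wed, Tue, Sat, Thu; column 4 is Thu.
Long rows with store=ST29, weekday=Thu: 501 + 552 = 1053.

1053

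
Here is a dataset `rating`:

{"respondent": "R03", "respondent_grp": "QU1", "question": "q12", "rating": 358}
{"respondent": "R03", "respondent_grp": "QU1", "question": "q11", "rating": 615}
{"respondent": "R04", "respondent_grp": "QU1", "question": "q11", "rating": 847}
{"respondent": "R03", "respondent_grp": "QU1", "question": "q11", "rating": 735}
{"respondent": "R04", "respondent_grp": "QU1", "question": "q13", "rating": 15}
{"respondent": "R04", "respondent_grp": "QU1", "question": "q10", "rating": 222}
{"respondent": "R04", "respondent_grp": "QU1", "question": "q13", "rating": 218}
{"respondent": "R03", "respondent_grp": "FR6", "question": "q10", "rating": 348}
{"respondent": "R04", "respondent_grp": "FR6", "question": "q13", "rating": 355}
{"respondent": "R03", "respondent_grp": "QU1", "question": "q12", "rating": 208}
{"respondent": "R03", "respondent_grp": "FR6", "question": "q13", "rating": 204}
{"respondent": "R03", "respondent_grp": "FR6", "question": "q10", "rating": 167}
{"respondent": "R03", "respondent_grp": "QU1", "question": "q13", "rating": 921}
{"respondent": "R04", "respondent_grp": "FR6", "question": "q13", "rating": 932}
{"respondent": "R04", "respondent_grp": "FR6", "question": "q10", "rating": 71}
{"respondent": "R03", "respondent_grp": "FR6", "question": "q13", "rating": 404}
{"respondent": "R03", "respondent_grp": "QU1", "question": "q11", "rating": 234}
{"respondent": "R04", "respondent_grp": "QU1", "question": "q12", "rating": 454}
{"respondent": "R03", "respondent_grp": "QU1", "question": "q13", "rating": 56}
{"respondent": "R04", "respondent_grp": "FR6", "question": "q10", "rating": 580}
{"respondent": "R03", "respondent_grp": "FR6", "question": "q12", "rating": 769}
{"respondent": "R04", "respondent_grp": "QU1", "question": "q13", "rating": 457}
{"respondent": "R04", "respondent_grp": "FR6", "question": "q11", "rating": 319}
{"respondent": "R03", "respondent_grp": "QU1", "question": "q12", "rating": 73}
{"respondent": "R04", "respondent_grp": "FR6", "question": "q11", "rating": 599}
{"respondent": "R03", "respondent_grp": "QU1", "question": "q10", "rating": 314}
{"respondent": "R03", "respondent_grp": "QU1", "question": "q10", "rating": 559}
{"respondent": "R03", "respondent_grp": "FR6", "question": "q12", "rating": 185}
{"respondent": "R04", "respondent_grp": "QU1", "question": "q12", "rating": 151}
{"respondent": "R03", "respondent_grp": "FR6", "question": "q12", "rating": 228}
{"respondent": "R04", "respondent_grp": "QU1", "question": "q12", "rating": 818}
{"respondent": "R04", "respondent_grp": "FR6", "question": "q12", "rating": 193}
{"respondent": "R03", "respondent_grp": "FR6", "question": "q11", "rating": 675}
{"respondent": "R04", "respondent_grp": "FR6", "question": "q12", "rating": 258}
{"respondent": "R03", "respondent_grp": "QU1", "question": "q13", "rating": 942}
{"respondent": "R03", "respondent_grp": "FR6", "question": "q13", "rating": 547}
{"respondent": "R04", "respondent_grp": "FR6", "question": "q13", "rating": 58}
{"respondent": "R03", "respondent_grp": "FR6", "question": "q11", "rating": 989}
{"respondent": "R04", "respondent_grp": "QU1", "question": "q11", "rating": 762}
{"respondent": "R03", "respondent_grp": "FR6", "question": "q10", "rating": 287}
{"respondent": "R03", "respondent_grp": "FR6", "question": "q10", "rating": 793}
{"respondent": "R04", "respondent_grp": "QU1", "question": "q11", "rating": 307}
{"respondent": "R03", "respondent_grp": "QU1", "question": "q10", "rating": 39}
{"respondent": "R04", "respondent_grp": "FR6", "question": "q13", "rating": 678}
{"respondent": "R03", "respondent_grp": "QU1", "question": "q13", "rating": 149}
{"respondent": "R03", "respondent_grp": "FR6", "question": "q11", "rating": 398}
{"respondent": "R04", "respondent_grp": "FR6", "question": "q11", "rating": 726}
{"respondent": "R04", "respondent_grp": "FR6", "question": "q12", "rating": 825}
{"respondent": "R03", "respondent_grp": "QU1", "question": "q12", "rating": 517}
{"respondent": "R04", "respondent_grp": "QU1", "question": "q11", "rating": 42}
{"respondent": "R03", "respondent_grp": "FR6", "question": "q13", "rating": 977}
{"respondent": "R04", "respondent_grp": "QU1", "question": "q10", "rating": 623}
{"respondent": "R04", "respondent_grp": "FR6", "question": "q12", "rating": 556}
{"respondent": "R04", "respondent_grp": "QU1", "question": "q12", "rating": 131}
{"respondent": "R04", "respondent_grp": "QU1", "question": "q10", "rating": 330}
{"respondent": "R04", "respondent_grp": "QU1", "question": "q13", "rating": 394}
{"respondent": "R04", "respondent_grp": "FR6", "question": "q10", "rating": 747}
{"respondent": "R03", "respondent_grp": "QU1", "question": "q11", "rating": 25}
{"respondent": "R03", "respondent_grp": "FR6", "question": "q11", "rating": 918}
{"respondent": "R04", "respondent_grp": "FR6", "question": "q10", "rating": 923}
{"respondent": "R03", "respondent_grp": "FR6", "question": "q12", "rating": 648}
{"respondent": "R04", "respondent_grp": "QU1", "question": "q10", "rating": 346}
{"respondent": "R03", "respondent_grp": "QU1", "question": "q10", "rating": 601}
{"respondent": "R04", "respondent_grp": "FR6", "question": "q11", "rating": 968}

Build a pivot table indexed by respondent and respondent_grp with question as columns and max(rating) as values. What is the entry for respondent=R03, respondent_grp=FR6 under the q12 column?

Rows with respondent=R03, respondent_grp=FR6 and question=q12: rating values are 769, 185, 228, 648.
max(769, 185, 228, 648) = 769.

769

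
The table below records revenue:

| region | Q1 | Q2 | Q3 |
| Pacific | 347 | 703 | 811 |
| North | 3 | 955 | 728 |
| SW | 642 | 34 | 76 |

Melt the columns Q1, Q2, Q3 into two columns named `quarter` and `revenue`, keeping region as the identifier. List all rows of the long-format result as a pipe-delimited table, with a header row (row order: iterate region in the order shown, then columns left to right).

Each (region, column) pair becomes one row: 3 × 3 = 9 rows.
For example, (Pacific, Q1) → revenue=347.

| region | quarter | revenue |
| Pacific | Q1 | 347 |
| Pacific | Q2 | 703 |
| Pacific | Q3 | 811 |
| North | Q1 | 3 |
| North | Q2 | 955 |
| North | Q3 | 728 |
| SW | Q1 | 642 |
| SW | Q2 | 34 |
| SW | Q3 | 76 |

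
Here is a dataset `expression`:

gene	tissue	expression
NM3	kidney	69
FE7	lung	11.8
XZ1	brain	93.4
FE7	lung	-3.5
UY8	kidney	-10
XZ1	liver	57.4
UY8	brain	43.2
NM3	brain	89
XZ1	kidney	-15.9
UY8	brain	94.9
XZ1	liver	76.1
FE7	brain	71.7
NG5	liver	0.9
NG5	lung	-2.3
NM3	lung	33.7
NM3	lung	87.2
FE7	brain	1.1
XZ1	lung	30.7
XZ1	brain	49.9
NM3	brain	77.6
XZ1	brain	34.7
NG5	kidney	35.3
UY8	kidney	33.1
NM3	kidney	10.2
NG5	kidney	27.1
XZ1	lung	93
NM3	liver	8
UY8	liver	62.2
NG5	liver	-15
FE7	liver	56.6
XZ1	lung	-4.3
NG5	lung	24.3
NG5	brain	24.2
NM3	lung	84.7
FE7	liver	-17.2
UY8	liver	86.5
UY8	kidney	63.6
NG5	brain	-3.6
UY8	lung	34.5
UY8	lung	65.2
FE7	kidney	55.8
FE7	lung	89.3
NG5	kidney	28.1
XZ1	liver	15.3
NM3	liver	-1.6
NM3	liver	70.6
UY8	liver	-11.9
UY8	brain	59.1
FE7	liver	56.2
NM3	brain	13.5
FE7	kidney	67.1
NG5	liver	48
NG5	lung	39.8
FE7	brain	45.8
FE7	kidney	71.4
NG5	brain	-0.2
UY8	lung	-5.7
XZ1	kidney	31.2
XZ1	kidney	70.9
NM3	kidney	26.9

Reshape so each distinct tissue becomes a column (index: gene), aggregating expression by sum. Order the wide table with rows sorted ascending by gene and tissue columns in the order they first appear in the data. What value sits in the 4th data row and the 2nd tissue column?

With rows sorted ascending by gene, row 4 is gene=UY8. tissue columns in first-appearance order: kidney, lung, brain, liver; column 2 is lung.
Long rows with gene=UY8, tissue=lung: 34.5 + 65.2 + -5.7 = 94.

94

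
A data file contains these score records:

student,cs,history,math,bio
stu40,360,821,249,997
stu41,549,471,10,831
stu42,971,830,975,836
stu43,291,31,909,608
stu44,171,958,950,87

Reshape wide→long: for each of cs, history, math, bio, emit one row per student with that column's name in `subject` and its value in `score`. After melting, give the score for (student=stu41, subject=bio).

831

Unpivoting turns each (student, wide-column) pair into one long row.
The wide cell at row stu41, column bio holds 831, so the long row (stu41, bio) has score=831.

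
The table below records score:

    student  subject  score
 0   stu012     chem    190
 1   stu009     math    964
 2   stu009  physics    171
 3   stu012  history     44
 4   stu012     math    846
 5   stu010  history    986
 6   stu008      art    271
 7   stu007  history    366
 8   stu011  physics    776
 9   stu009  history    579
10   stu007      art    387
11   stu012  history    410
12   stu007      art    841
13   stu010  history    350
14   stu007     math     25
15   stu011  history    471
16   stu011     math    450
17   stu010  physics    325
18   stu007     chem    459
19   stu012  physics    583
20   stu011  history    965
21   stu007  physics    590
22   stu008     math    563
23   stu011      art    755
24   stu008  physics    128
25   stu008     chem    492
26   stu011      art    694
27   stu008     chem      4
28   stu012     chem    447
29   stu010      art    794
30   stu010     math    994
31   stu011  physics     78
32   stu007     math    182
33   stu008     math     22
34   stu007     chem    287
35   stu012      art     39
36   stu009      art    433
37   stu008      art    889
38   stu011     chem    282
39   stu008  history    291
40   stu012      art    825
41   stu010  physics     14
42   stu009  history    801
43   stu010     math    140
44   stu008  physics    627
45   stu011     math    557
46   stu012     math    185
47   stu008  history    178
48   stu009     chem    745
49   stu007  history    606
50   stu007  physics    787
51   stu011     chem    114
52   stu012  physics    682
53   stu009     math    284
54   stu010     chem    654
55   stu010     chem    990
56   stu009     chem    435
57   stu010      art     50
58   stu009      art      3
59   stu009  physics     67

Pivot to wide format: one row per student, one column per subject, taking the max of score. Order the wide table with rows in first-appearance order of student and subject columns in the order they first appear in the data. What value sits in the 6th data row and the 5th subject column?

755

With rows in first-appearance order of student, row 6 is student=stu011. subject columns in first-appearance order: chem, math, physics, history, art; column 5 is art.
Long rows with student=stu011, subject=art: max(755, 694) = 755.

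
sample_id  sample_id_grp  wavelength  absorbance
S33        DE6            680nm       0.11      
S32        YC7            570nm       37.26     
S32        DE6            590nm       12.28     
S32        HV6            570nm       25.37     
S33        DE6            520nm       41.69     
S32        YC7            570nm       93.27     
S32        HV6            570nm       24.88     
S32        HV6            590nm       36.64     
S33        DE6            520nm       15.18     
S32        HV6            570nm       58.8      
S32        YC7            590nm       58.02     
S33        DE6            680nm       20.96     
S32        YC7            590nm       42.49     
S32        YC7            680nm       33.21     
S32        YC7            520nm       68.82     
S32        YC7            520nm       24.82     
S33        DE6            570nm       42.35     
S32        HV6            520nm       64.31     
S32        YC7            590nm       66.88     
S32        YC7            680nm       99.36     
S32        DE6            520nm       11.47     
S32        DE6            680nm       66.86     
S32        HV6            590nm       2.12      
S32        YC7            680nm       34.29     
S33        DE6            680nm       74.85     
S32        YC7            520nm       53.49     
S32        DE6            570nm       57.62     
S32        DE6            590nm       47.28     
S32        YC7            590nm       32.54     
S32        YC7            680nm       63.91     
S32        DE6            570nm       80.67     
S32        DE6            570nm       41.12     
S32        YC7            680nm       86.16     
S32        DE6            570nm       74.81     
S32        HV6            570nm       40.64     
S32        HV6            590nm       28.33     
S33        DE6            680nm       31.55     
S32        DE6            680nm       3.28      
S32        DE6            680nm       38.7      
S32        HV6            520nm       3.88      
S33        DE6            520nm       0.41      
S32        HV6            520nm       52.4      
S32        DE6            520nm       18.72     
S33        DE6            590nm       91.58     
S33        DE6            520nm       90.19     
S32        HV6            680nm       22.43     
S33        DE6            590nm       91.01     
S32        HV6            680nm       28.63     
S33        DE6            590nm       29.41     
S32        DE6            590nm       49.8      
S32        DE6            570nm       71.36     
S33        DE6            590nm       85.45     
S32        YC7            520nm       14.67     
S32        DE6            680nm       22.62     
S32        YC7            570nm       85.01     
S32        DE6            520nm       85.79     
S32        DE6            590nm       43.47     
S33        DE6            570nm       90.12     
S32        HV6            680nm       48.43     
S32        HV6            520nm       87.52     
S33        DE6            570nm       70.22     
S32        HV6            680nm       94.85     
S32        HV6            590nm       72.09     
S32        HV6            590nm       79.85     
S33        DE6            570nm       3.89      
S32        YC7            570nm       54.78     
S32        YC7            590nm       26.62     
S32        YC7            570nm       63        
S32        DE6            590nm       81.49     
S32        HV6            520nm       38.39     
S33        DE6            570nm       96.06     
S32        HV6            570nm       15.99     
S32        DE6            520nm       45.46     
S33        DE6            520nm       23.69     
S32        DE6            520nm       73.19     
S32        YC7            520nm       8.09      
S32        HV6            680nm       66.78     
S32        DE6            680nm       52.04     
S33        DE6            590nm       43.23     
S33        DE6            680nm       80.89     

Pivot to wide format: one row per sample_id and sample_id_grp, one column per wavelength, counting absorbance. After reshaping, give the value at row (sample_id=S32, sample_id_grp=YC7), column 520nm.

Rows with sample_id=S32, sample_id_grp=YC7 and wavelength=520nm: absorbance values are 68.82, 24.82, 53.49, 14.67, 8.09.
5 rows match — count = 5.

5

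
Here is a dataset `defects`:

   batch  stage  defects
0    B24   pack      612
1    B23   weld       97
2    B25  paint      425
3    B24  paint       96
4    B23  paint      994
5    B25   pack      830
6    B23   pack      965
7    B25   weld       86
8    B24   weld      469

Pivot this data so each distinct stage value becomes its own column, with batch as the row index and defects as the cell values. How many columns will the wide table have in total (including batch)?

4

1 column for batch plus 3 distinct stage values → 4 columns.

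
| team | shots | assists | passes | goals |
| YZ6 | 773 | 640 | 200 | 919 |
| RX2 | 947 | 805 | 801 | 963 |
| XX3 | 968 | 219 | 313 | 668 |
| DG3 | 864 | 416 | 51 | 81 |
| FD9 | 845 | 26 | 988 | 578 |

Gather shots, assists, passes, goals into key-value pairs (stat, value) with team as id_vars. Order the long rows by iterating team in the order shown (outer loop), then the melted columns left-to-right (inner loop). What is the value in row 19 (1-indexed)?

988

20 rows total (5 × 4). Row 19: index ⌊(19-1)/4⌋ = 4 into team → FD9; (19-1) mod 4 = 2 into the melted columns → passes.
So row 19 is (FD9, passes, 988); value = 988.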